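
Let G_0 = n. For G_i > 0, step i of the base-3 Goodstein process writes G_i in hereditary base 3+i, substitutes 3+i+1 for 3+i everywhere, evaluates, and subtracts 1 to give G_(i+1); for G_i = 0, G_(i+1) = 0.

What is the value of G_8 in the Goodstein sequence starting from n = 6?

4

i=0: 6 = 2·3 (b=3); 3→4: 2·4 = 8; 8−1 = 7
i=1: 7 = 4 + 3 (b=4); 4→5: 5 + 3 = 8; 8−1 = 7
i=2: 7 = 5 + 2 (b=5); 5→6: 6 + 2 = 8; 8−1 = 7
i=3: 7 = 6 + 1 (b=6); 6→7: 7 + 1 = 8; 8−1 = 7
i=4: 7 = 7 (b=7); 7→8: 8 = 8; 8−1 = 7
i=5: 7 = 7 (b=8); 8→9: 7 = 7; 7−1 = 6
i=6: 6 = 6 (b=9); 9→10: 6 = 6; 6−1 = 5
i=7: 5 = 5 (b=10); 10→11: 5 = 5; 5−1 = 4
i=8: 4 = 4 (b=11); 11→12: 4 = 4; 4−1 = 3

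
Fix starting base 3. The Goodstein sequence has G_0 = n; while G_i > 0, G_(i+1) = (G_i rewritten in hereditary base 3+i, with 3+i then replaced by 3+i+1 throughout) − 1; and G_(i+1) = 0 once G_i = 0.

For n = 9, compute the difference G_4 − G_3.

(0) 9|_3 = 3^2 ↦ 4^2|_4 = 16 ⇒ 15
(1) 15|_4 = 3·4 + 3 ↦ 3·5 + 3|_5 = 18 ⇒ 17
(2) 17|_5 = 3·5 + 2 ↦ 3·6 + 2|_6 = 20 ⇒ 19
(3) 19|_6 = 3·6 + 1 ↦ 3·7 + 1|_7 = 22 ⇒ 21

2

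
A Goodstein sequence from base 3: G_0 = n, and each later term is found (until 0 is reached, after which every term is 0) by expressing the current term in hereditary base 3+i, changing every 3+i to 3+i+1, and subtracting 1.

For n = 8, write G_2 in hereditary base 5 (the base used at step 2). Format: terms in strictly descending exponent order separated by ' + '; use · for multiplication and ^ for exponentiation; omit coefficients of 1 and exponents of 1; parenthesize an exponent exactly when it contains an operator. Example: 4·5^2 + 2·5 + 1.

i=0: 8 = 2·3 + 2 (b=3); 3→4: 2·4 + 2 = 10; 10−1 = 9
i=1: 9 = 2·4 + 1 (b=4); 4→5: 2·5 + 1 = 11; 11−1 = 10
i=2: 10 = 2·5 (b=5); 5→6: 2·6 = 12; 12−1 = 11

2·5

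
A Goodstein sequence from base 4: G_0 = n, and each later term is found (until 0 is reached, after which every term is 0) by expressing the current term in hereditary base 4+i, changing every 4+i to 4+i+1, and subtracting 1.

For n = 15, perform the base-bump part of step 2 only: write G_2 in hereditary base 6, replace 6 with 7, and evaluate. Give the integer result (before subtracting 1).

22

[0] 15 ≡ 3·4 + 3 (base 4). Lift 5: 18. −1: 17.
[1] 17 ≡ 3·5 + 2 (base 5). Lift 6: 20. −1: 19.
[2] 19 ≡ 3·6 + 1 (base 6). Lift 7: 22. −1: 21.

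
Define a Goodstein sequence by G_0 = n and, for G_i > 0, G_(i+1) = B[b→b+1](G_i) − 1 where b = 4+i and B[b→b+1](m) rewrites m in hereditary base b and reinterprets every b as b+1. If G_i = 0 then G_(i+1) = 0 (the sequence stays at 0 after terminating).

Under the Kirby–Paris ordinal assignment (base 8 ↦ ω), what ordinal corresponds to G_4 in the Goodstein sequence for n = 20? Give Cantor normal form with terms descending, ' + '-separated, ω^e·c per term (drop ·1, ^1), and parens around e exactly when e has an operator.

ω^2 + 1

i=0: 20 = 4^2 + 4 (b=4); 4→5: 5^2 + 5 = 30; 30−1 = 29
i=1: 29 = 5^2 + 4 (b=5); 5→6: 6^2 + 4 = 40; 40−1 = 39
i=2: 39 = 6^2 + 3 (b=6); 6→7: 7^2 + 3 = 52; 52−1 = 51
i=3: 51 = 7^2 + 2 (b=7); 7→8: 8^2 + 2 = 66; 66−1 = 65
i=4: 65 = 8^2 + 1 (b=8); 8→9: 9^2 + 1 = 82; 82−1 = 81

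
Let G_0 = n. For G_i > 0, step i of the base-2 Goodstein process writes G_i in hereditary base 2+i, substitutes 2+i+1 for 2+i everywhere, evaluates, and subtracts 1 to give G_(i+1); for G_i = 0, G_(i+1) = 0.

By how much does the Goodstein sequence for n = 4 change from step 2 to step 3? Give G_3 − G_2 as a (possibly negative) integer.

(0) 4|_2 = 2^2 ↦ 3^3|_3 = 27 ⇒ 26
(1) 26|_3 = 2·3^2 + 2·3 + 2 ↦ 2·4^2 + 2·4 + 2|_4 = 42 ⇒ 41
(2) 41|_4 = 2·4^2 + 2·4 + 1 ↦ 2·5^2 + 2·5 + 1|_5 = 61 ⇒ 60

19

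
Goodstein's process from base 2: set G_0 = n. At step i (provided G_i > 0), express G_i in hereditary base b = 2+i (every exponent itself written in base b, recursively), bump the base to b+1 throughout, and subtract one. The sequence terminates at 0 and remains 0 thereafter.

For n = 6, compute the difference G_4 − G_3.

G_0 = 6. HB_2(6) = 2^2 + 2. Bump = 30. G_1 = 29.
G_1 = 29. HB_3(29) = 3^3 + 2. Bump = 258. G_2 = 257.
G_2 = 257. HB_4(257) = 4^4 + 1. Bump = 3126. G_3 = 3125.
G_3 = 3125. HB_5(3125) = 5^5. Bump = 46656. G_4 = 46655.

43530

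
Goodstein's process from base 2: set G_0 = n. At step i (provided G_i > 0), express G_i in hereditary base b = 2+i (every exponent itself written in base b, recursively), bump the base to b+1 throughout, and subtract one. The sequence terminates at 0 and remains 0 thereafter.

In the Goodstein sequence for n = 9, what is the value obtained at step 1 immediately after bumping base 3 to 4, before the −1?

step 0: 9 = 2^(2 + 1) + 1; sub 3 for 2: 3^(3 + 1) + 1; = 82; G_1 = 82−1 = 81
step 1: 81 = 3^(3 + 1); sub 4 for 3: 4^(4 + 1); = 1024; G_2 = 1024−1 = 1023

1024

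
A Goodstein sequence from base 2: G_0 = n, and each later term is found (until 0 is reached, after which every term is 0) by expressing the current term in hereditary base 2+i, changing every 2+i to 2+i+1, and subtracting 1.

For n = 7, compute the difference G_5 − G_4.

776886

(0) 7|_2 = 2^2 + 2 + 1 ↦ 3^3 + 3 + 1|_3 = 31 ⇒ 30
(1) 30|_3 = 3^3 + 3 ↦ 4^4 + 4|_4 = 260 ⇒ 259
(2) 259|_4 = 4^4 + 3 ↦ 5^5 + 3|_5 = 3128 ⇒ 3127
(3) 3127|_5 = 5^5 + 2 ↦ 6^6 + 2|_6 = 46658 ⇒ 46657
(4) 46657|_6 = 6^6 + 1 ↦ 7^7 + 1|_7 = 823544 ⇒ 823543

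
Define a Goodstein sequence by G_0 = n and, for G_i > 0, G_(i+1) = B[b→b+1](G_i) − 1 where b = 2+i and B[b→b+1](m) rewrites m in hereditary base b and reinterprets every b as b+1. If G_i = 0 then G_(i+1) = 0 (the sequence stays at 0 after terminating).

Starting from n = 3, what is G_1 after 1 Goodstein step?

step 0: 3 = 2 + 1; sub 3 for 2: 3 + 1; = 4; G_1 = 4−1 = 3
step 1: 3 = 3; sub 4 for 3: 4; = 4; G_2 = 4−1 = 3

3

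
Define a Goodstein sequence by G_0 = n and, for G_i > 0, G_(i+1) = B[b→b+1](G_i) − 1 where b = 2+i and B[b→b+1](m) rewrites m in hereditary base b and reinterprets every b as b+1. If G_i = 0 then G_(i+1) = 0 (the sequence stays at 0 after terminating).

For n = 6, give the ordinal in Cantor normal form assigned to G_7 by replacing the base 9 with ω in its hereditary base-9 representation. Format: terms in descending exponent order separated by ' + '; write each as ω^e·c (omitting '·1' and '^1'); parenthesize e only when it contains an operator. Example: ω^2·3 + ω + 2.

(0) 6|_2 = 2^2 + 2 ↦ 3^3 + 3|_3 = 30 ⇒ 29
(1) 29|_3 = 3^3 + 2 ↦ 4^4 + 2|_4 = 258 ⇒ 257
(2) 257|_4 = 4^4 + 1 ↦ 5^5 + 1|_5 = 3126 ⇒ 3125
(3) 3125|_5 = 5^5 ↦ 6^6|_6 = 46656 ⇒ 46655
(4) 46655|_6 = 5·6^5 + 5·6^4 + 5·6^3 + 5·6^2 + 5·6 + 5 ↦ 5·7^5 + 5·7^4 + 5·7^3 + 5·7^2 + 5·7 + 5|_7 = 98040 ⇒ 98039
(5) 98039|_7 = 5·7^5 + 5·7^4 + 5·7^3 + 5·7^2 + 5·7 + 4 ↦ 5·8^5 + 5·8^4 + 5·8^3 + 5·8^2 + 5·8 + 4|_8 = 187244 ⇒ 187243
(6) 187243|_8 = 5·8^5 + 5·8^4 + 5·8^3 + 5·8^2 + 5·8 + 3 ↦ 5·9^5 + 5·9^4 + 5·9^3 + 5·9^2 + 5·9 + 3|_9 = 332148 ⇒ 332147
(7) 332147|_9 = 5·9^5 + 5·9^4 + 5·9^3 + 5·9^2 + 5·9 + 2 ↦ 5·10^5 + 5·10^4 + 5·10^3 + 5·10^2 + 5·10 + 2|_10 = 555552 ⇒ 555551

ω^5·5 + ω^4·5 + ω^3·5 + ω^2·5 + ω·5 + 2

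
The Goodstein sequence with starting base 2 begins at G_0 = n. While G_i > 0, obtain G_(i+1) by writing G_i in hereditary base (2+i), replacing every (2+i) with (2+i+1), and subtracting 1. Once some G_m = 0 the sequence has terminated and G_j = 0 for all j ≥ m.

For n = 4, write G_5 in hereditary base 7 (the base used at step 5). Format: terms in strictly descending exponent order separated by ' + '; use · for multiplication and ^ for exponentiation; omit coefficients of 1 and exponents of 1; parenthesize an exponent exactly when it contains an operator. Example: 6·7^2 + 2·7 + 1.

[0] 4 ≡ 2^2 (base 2). Lift 3: 27. −1: 26.
[1] 26 ≡ 2·3^2 + 2·3 + 2 (base 3). Lift 4: 42. −1: 41.
[2] 41 ≡ 2·4^2 + 2·4 + 1 (base 4). Lift 5: 61. −1: 60.
[3] 60 ≡ 2·5^2 + 2·5 (base 5). Lift 6: 84. −1: 83.
[4] 83 ≡ 2·6^2 + 6 + 5 (base 6). Lift 7: 110. −1: 109.

2·7^2 + 7 + 4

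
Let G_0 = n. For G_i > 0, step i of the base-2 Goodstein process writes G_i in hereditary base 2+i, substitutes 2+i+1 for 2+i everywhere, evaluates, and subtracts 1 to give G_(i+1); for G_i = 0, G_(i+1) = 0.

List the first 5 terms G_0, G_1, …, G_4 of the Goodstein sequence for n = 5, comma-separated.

5, 27, 255, 467, 775

base 2: 5 = 2^2 + 1; at 3: 3^3 + 1 = 28; next = 27
base 3: 27 = 3^3; at 4: 4^4 = 256; next = 255
base 4: 255 = 3·4^3 + 3·4^2 + 3·4 + 3; at 5: 3·5^3 + 3·5^2 + 3·5 + 3 = 468; next = 467
base 5: 467 = 3·5^3 + 3·5^2 + 3·5 + 2; at 6: 3·6^3 + 3·6^2 + 3·6 + 2 = 776; next = 775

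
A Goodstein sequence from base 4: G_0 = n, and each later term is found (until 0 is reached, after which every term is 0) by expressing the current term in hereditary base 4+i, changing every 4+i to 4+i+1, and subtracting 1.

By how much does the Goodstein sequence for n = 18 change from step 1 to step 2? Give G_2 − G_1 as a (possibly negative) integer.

10

18 —HB4→ 4^2 + 2 —bump→ 5^2 + 2 = 27 —(−1)→ 26
26 —HB5→ 5^2 + 1 —bump→ 6^2 + 1 = 37 —(−1)→ 36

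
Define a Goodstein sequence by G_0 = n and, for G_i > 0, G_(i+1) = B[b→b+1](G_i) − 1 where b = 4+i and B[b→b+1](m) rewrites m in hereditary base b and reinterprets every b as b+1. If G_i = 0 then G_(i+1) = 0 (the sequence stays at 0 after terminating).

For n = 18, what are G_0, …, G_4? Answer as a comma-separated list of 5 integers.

(0) 18|_4 = 4^2 + 2 ↦ 5^2 + 2|_5 = 27 ⇒ 26
(1) 26|_5 = 5^2 + 1 ↦ 6^2 + 1|_6 = 37 ⇒ 36
(2) 36|_6 = 6^2 ↦ 7^2|_7 = 49 ⇒ 48
(3) 48|_7 = 6·7 + 6 ↦ 6·8 + 6|_8 = 54 ⇒ 53

18, 26, 36, 48, 53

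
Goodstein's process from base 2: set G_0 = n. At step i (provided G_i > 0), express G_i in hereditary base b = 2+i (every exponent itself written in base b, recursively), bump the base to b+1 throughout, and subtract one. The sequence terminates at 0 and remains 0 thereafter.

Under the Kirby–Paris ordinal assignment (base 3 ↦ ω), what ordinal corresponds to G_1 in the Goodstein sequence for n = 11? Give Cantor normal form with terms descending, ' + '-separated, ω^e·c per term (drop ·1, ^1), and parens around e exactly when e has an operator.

ω^(ω + 1) + ω

base 2: 11 = 2^(2 + 1) + 2 + 1; at 3: 3^(3 + 1) + 3 + 1 = 85; next = 84
base 3: 84 = 3^(3 + 1) + 3; at 4: 4^(4 + 1) + 4 = 1028; next = 1027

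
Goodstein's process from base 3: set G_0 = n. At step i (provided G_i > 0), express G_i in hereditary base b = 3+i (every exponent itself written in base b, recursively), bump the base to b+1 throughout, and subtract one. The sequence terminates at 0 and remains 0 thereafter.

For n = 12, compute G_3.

37

[0] 12 ≡ 3^2 + 3 (base 3). Lift 4: 20. −1: 19.
[1] 19 ≡ 4^2 + 3 (base 4). Lift 5: 28. −1: 27.
[2] 27 ≡ 5^2 + 2 (base 5). Lift 6: 38. −1: 37.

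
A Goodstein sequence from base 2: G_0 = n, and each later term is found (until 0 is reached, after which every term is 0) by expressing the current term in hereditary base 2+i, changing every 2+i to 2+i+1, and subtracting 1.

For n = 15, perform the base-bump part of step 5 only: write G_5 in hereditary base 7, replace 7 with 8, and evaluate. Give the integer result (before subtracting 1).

150994944

15 —HB2→ 2^(2 + 1) + 2^2 + 2 + 1 —bump→ 3^(3 + 1) + 3^3 + 3 + 1 = 112 —(−1)→ 111
111 —HB3→ 3^(3 + 1) + 3^3 + 3 —bump→ 4^(4 + 1) + 4^4 + 4 = 1284 —(−1)→ 1283
1283 —HB4→ 4^(4 + 1) + 4^4 + 3 —bump→ 5^(5 + 1) + 5^5 + 3 = 18753 —(−1)→ 18752
18752 —HB5→ 5^(5 + 1) + 5^5 + 2 —bump→ 6^(6 + 1) + 6^6 + 2 = 326594 —(−1)→ 326593
326593 —HB6→ 6^(6 + 1) + 6^6 + 1 —bump→ 7^(7 + 1) + 7^7 + 1 = 6588345 —(−1)→ 6588344
6588344 —HB7→ 7^(7 + 1) + 7^7 —bump→ 8^(8 + 1) + 8^8 = 150994944 —(−1)→ 150994943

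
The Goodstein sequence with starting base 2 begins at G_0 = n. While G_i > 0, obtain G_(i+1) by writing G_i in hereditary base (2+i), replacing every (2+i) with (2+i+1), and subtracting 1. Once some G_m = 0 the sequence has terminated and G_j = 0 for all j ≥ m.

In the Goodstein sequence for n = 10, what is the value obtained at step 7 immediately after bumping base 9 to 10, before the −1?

50000555552

base 2: 10 = 2^(2 + 1) + 2; at 3: 3^(3 + 1) + 3 = 84; next = 83
base 3: 83 = 3^(3 + 1) + 2; at 4: 4^(4 + 1) + 2 = 1026; next = 1025
base 4: 1025 = 4^(4 + 1) + 1; at 5: 5^(5 + 1) + 1 = 15626; next = 15625
base 5: 15625 = 5^(5 + 1); at 6: 6^(6 + 1) = 279936; next = 279935
base 6: 279935 = 5·6^6 + 5·6^5 + 5·6^4 + 5·6^3 + 5·6^2 + 5·6 + 5; at 7: 5·7^7 + 5·7^5 + 5·7^4 + 5·7^3 + 5·7^2 + 5·7 + 5 = 4215755; next = 4215754
base 7: 4215754 = 5·7^7 + 5·7^5 + 5·7^4 + 5·7^3 + 5·7^2 + 5·7 + 4; at 8: 5·8^8 + 5·8^5 + 5·8^4 + 5·8^3 + 5·8^2 + 5·8 + 4 = 84073324; next = 84073323
base 8: 84073323 = 5·8^8 + 5·8^5 + 5·8^4 + 5·8^3 + 5·8^2 + 5·8 + 3; at 9: 5·9^9 + 5·9^5 + 5·9^4 + 5·9^3 + 5·9^2 + 5·9 + 3 = 1937434593; next = 1937434592
base 9: 1937434592 = 5·9^9 + 5·9^5 + 5·9^4 + 5·9^3 + 5·9^2 + 5·9 + 2; at 10: 5·10^10 + 5·10^5 + 5·10^4 + 5·10^3 + 5·10^2 + 5·10 + 2 = 50000555552; next = 50000555551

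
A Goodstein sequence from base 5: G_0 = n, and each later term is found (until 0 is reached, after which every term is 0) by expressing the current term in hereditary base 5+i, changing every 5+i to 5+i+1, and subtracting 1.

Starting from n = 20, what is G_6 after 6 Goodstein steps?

G_0 = 20. HB_5(20) = 4·5. Bump = 24. G_1 = 23.
G_1 = 23. HB_6(23) = 3·6 + 5. Bump = 26. G_2 = 25.
G_2 = 25. HB_7(25) = 3·7 + 4. Bump = 28. G_3 = 27.
G_3 = 27. HB_8(27) = 3·8 + 3. Bump = 30. G_4 = 29.
G_4 = 29. HB_9(29) = 3·9 + 2. Bump = 32. G_5 = 31.
G_5 = 31. HB_10(31) = 3·10 + 1. Bump = 34. G_6 = 33.

33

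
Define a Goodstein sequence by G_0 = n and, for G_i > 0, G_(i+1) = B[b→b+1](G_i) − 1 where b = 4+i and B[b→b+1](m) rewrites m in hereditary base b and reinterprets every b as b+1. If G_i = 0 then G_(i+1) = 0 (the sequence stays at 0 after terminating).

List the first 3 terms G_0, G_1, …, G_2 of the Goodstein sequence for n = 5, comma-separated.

5, 5, 5

G_0 = 5. HB_4(5) = 4 + 1. Bump = 6. G_1 = 5.
G_1 = 5. HB_5(5) = 5. Bump = 6. G_2 = 5.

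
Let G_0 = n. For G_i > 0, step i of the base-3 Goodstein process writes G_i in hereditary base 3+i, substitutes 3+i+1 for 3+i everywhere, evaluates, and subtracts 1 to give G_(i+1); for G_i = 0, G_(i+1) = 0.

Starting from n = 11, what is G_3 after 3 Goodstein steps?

G_0=11  [base 3] 3^2 + 2  →[3↦4]→  4^2 + 2 = 18  −1 ⇒ G_1=17
G_1=17  [base 4] 4^2 + 1  →[4↦5]→  5^2 + 1 = 26  −1 ⇒ G_2=25
G_2=25  [base 5] 5^2  →[5↦6]→  6^2 = 36  −1 ⇒ G_3=35
G_3=35  [base 6] 5·6 + 5  →[6↦7]→  5·7 + 5 = 40  −1 ⇒ G_4=39

35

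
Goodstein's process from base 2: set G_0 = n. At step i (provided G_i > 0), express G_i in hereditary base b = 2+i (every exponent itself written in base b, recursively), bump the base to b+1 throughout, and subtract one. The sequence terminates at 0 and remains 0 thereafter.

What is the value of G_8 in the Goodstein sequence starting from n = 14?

G_0=14  [base 2] 2^(2 + 1) + 2^2 + 2  →[2↦3]→  3^(3 + 1) + 3^3 + 3 = 111  −1 ⇒ G_1=110
G_1=110  [base 3] 3^(3 + 1) + 3^3 + 2  →[3↦4]→  4^(4 + 1) + 4^4 + 2 = 1282  −1 ⇒ G_2=1281
G_2=1281  [base 4] 4^(4 + 1) + 4^4 + 1  →[4↦5]→  5^(5 + 1) + 5^5 + 1 = 18751  −1 ⇒ G_3=18750
G_3=18750  [base 5] 5^(5 + 1) + 5^5  →[5↦6]→  6^(6 + 1) + 6^6 = 326592  −1 ⇒ G_4=326591
G_4=326591  [base 6] 6^(6 + 1) + 5·6^5 + 5·6^4 + 5·6^3 + 5·6^2 + 5·6 + 5  →[6↦7]→  7^(7 + 1) + 5·7^5 + 5·7^4 + 5·7^3 + 5·7^2 + 5·7 + 5 = 5862841  −1 ⇒ G_5=5862840
G_5=5862840  [base 7] 7^(7 + 1) + 5·7^5 + 5·7^4 + 5·7^3 + 5·7^2 + 5·7 + 4  →[7↦8]→  8^(8 + 1) + 5·8^5 + 5·8^4 + 5·8^3 + 5·8^2 + 5·8 + 4 = 134404972  −1 ⇒ G_6=134404971
G_6=134404971  [base 8] 8^(8 + 1) + 5·8^5 + 5·8^4 + 5·8^3 + 5·8^2 + 5·8 + 3  →[8↦9]→  9^(9 + 1) + 5·9^5 + 5·9^4 + 5·9^3 + 5·9^2 + 5·9 + 3 = 3487116549  −1 ⇒ G_7=3487116548
G_7=3487116548  [base 9] 9^(9 + 1) + 5·9^5 + 5·9^4 + 5·9^3 + 5·9^2 + 5·9 + 2  →[9↦10]→  10^(10 + 1) + 5·10^5 + 5·10^4 + 5·10^3 + 5·10^2 + 5·10 + 2 = 100000555552  −1 ⇒ G_8=100000555551
G_8=100000555551  [base 10] 10^(10 + 1) + 5·10^5 + 5·10^4 + 5·10^3 + 5·10^2 + 5·10 + 1  →[10↦11]→  11^(11 + 1) + 5·11^5 + 5·11^4 + 5·11^3 + 5·11^2 + 5·11 + 1 = 3138429262497  −1 ⇒ G_9=3138429262496

100000555551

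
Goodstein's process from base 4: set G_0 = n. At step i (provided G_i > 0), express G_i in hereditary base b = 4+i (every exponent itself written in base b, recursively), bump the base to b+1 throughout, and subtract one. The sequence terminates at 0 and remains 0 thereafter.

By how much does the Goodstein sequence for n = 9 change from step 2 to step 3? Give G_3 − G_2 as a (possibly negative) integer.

0

(0) 9|_4 = 2·4 + 1 ↦ 2·5 + 1|_5 = 11 ⇒ 10
(1) 10|_5 = 2·5 ↦ 2·6|_6 = 12 ⇒ 11
(2) 11|_6 = 6 + 5 ↦ 7 + 5|_7 = 12 ⇒ 11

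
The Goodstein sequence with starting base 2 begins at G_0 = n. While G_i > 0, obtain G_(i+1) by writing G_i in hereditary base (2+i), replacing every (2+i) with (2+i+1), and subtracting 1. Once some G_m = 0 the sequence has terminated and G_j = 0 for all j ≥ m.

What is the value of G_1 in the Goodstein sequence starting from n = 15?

step 0: 15 = 2^(2 + 1) + 2^2 + 2 + 1; sub 3 for 2: 3^(3 + 1) + 3^3 + 3 + 1; = 112; G_1 = 112−1 = 111
step 1: 111 = 3^(3 + 1) + 3^3 + 3; sub 4 for 3: 4^(4 + 1) + 4^4 + 4; = 1284; G_2 = 1284−1 = 1283

111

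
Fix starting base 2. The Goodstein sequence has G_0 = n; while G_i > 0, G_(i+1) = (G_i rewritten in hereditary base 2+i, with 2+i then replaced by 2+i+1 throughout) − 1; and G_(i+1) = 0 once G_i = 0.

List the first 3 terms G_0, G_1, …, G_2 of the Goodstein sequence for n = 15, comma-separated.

15, 111, 1283

G_0=15  [base 2] 2^(2 + 1) + 2^2 + 2 + 1  →[2↦3]→  3^(3 + 1) + 3^3 + 3 + 1 = 112  −1 ⇒ G_1=111
G_1=111  [base 3] 3^(3 + 1) + 3^3 + 3  →[3↦4]→  4^(4 + 1) + 4^4 + 4 = 1284  −1 ⇒ G_2=1283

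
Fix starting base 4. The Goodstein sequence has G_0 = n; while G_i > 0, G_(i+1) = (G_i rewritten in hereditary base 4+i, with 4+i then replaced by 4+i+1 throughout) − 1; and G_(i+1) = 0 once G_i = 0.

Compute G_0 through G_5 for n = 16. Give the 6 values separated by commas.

16, 24, 27, 30, 33, 36

16 —HB4→ 4^2 —bump→ 5^2 = 25 —(−1)→ 24
24 —HB5→ 4·5 + 4 —bump→ 4·6 + 4 = 28 —(−1)→ 27
27 —HB6→ 4·6 + 3 —bump→ 4·7 + 3 = 31 —(−1)→ 30
30 —HB7→ 4·7 + 2 —bump→ 4·8 + 2 = 34 —(−1)→ 33
33 —HB8→ 4·8 + 1 —bump→ 4·9 + 1 = 37 —(−1)→ 36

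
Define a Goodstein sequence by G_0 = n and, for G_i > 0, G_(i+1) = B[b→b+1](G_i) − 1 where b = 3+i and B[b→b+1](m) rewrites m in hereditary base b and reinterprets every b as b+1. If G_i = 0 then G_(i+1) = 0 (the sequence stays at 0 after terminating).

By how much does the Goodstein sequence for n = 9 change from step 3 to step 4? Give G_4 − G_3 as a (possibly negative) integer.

(0) 9|_3 = 3^2 ↦ 4^2|_4 = 16 ⇒ 15
(1) 15|_4 = 3·4 + 3 ↦ 3·5 + 3|_5 = 18 ⇒ 17
(2) 17|_5 = 3·5 + 2 ↦ 3·6 + 2|_6 = 20 ⇒ 19
(3) 19|_6 = 3·6 + 1 ↦ 3·7 + 1|_7 = 22 ⇒ 21

2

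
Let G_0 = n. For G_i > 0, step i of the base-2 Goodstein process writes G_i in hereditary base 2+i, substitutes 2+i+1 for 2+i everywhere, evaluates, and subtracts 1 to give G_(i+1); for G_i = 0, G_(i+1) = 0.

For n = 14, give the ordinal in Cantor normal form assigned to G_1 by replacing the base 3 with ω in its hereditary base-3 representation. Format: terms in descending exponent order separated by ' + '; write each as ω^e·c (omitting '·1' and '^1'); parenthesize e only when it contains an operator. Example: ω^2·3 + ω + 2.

[0] 14 ≡ 2^(2 + 1) + 2^2 + 2 (base 2). Lift 3: 111. −1: 110.
[1] 110 ≡ 3^(3 + 1) + 3^3 + 2 (base 3). Lift 4: 1282. −1: 1281.

ω^(ω + 1) + ω^ω + 2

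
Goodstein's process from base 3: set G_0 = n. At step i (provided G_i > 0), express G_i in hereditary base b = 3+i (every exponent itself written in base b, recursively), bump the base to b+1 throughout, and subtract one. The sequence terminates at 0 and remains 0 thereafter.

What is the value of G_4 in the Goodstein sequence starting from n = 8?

(0) 8|_3 = 2·3 + 2 ↦ 2·4 + 2|_4 = 10 ⇒ 9
(1) 9|_4 = 2·4 + 1 ↦ 2·5 + 1|_5 = 11 ⇒ 10
(2) 10|_5 = 2·5 ↦ 2·6|_6 = 12 ⇒ 11
(3) 11|_6 = 6 + 5 ↦ 7 + 5|_7 = 12 ⇒ 11
(4) 11|_7 = 7 + 4 ↦ 8 + 4|_8 = 12 ⇒ 11

11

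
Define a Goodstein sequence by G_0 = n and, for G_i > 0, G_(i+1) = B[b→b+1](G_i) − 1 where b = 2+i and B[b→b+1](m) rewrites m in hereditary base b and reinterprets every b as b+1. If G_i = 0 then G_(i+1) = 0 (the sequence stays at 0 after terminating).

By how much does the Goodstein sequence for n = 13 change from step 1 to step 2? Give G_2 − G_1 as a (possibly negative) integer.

G_0=13  [base 2] 2^(2 + 1) + 2^2 + 1  →[2↦3]→  3^(3 + 1) + 3^3 + 1 = 109  −1 ⇒ G_1=108
G_1=108  [base 3] 3^(3 + 1) + 3^3  →[3↦4]→  4^(4 + 1) + 4^4 = 1280  −1 ⇒ G_2=1279

1171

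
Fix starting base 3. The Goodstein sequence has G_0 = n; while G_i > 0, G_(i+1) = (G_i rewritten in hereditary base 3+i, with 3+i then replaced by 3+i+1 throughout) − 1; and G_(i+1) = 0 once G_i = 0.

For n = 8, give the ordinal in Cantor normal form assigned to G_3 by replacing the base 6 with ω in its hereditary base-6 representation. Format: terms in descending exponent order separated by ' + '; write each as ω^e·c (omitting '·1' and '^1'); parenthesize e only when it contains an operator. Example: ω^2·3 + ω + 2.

ω + 5

(0) 8|_3 = 2·3 + 2 ↦ 2·4 + 2|_4 = 10 ⇒ 9
(1) 9|_4 = 2·4 + 1 ↦ 2·5 + 1|_5 = 11 ⇒ 10
(2) 10|_5 = 2·5 ↦ 2·6|_6 = 12 ⇒ 11
(3) 11|_6 = 6 + 5 ↦ 7 + 5|_7 = 12 ⇒ 11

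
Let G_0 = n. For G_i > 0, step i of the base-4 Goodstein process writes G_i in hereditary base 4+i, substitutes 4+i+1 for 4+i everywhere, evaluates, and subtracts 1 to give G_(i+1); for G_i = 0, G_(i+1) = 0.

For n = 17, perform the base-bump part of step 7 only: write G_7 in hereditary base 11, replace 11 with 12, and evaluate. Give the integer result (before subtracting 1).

step 0: 17 = 4^2 + 1; sub 5 for 4: 5^2 + 1; = 26; G_1 = 26−1 = 25
step 1: 25 = 5^2; sub 6 for 5: 6^2; = 36; G_2 = 36−1 = 35
step 2: 35 = 5·6 + 5; sub 7 for 6: 5·7 + 5; = 40; G_3 = 40−1 = 39
step 3: 39 = 5·7 + 4; sub 8 for 7: 5·8 + 4; = 44; G_4 = 44−1 = 43
step 4: 43 = 5·8 + 3; sub 9 for 8: 5·9 + 3; = 48; G_5 = 48−1 = 47
step 5: 47 = 5·9 + 2; sub 10 for 9: 5·10 + 2; = 52; G_6 = 52−1 = 51
step 6: 51 = 5·10 + 1; sub 11 for 10: 5·11 + 1; = 56; G_7 = 56−1 = 55

60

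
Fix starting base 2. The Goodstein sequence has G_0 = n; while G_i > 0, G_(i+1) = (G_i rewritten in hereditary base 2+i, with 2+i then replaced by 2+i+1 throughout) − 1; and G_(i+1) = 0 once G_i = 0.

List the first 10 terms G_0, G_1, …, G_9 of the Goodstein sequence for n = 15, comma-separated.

15, 111, 1283, 18752, 326593, 6588344, 150994943, 3524450280, 100077777775, 3138578427934

base 2: 15 = 2^(2 + 1) + 2^2 + 2 + 1; at 3: 3^(3 + 1) + 3^3 + 3 + 1 = 112; next = 111
base 3: 111 = 3^(3 + 1) + 3^3 + 3; at 4: 4^(4 + 1) + 4^4 + 4 = 1284; next = 1283
base 4: 1283 = 4^(4 + 1) + 4^4 + 3; at 5: 5^(5 + 1) + 5^5 + 3 = 18753; next = 18752
base 5: 18752 = 5^(5 + 1) + 5^5 + 2; at 6: 6^(6 + 1) + 6^6 + 2 = 326594; next = 326593
base 6: 326593 = 6^(6 + 1) + 6^6 + 1; at 7: 7^(7 + 1) + 7^7 + 1 = 6588345; next = 6588344
base 7: 6588344 = 7^(7 + 1) + 7^7; at 8: 8^(8 + 1) + 8^8 = 150994944; next = 150994943
base 8: 150994943 = 8^(8 + 1) + 7·8^7 + 7·8^6 + 7·8^5 + 7·8^4 + 7·8^3 + 7·8^2 + 7·8 + 7; at 9: 9^(9 + 1) + 7·9^7 + 7·9^6 + 7·9^5 + 7·9^4 + 7·9^3 + 7·9^2 + 7·9 + 7 = 3524450281; next = 3524450280
base 9: 3524450280 = 9^(9 + 1) + 7·9^7 + 7·9^6 + 7·9^5 + 7·9^4 + 7·9^3 + 7·9^2 + 7·9 + 6; at 10: 10^(10 + 1) + 7·10^7 + 7·10^6 + 7·10^5 + 7·10^4 + 7·10^3 + 7·10^2 + 7·10 + 6 = 100077777776; next = 100077777775
base 10: 100077777775 = 10^(10 + 1) + 7·10^7 + 7·10^6 + 7·10^5 + 7·10^4 + 7·10^3 + 7·10^2 + 7·10 + 5; at 11: 11^(11 + 1) + 7·11^7 + 7·11^6 + 7·11^5 + 7·11^4 + 7·11^3 + 7·11^2 + 7·11 + 5 = 3138578427935; next = 3138578427934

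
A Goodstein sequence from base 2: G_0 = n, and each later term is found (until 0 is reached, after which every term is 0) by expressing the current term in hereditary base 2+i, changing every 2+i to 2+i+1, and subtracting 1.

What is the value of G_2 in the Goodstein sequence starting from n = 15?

1283

i=0: 15 = 2^(2 + 1) + 2^2 + 2 + 1 (b=2); 2→3: 3^(3 + 1) + 3^3 + 3 + 1 = 112; 112−1 = 111
i=1: 111 = 3^(3 + 1) + 3^3 + 3 (b=3); 3→4: 4^(4 + 1) + 4^4 + 4 = 1284; 1284−1 = 1283
i=2: 1283 = 4^(4 + 1) + 4^4 + 3 (b=4); 4→5: 5^(5 + 1) + 5^5 + 3 = 18753; 18753−1 = 18752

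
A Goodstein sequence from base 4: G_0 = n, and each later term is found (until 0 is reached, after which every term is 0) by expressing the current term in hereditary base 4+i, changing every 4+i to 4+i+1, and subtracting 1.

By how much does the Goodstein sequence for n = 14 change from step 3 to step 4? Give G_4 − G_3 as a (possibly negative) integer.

(0) 14|_4 = 3·4 + 2 ↦ 3·5 + 2|_5 = 17 ⇒ 16
(1) 16|_5 = 3·5 + 1 ↦ 3·6 + 1|_6 = 19 ⇒ 18
(2) 18|_6 = 3·6 ↦ 3·7|_7 = 21 ⇒ 20
(3) 20|_7 = 2·7 + 6 ↦ 2·8 + 6|_8 = 22 ⇒ 21

1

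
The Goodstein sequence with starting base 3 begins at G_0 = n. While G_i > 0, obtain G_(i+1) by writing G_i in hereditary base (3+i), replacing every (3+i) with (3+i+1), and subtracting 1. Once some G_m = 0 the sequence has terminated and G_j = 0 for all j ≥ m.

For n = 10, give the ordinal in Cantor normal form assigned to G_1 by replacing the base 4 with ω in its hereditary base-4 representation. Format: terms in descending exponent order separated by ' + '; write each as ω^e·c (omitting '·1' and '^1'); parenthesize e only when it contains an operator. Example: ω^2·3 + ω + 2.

ω^2

i=0: 10 = 3^2 + 1 (b=3); 3→4: 4^2 + 1 = 17; 17−1 = 16
i=1: 16 = 4^2 (b=4); 4→5: 5^2 = 25; 25−1 = 24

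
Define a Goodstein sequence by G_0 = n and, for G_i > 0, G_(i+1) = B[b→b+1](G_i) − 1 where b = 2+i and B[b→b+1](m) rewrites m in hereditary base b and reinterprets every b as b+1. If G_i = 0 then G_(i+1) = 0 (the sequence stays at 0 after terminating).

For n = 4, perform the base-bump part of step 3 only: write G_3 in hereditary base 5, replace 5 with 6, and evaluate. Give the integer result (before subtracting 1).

84

4 —HB2→ 2^2 —bump→ 3^3 = 27 —(−1)→ 26
26 —HB3→ 2·3^2 + 2·3 + 2 —bump→ 2·4^2 + 2·4 + 2 = 42 —(−1)→ 41
41 —HB4→ 2·4^2 + 2·4 + 1 —bump→ 2·5^2 + 2·5 + 1 = 61 —(−1)→ 60
60 —HB5→ 2·5^2 + 2·5 —bump→ 2·6^2 + 2·6 = 84 —(−1)→ 83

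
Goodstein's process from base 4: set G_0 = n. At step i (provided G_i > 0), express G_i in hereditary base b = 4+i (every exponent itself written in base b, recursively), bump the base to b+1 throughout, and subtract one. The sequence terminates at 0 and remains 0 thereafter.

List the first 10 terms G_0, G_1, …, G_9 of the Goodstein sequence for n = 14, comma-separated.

14, 16, 18, 20, 21, 22, 23, 24, 25, 26

i=0: 14 = 3·4 + 2 (b=4); 4→5: 3·5 + 2 = 17; 17−1 = 16
i=1: 16 = 3·5 + 1 (b=5); 5→6: 3·6 + 1 = 19; 19−1 = 18
i=2: 18 = 3·6 (b=6); 6→7: 3·7 = 21; 21−1 = 20
i=3: 20 = 2·7 + 6 (b=7); 7→8: 2·8 + 6 = 22; 22−1 = 21
i=4: 21 = 2·8 + 5 (b=8); 8→9: 2·9 + 5 = 23; 23−1 = 22
i=5: 22 = 2·9 + 4 (b=9); 9→10: 2·10 + 4 = 24; 24−1 = 23
i=6: 23 = 2·10 + 3 (b=10); 10→11: 2·11 + 3 = 25; 25−1 = 24
i=7: 24 = 2·11 + 2 (b=11); 11→12: 2·12 + 2 = 26; 26−1 = 25
i=8: 25 = 2·12 + 1 (b=12); 12→13: 2·13 + 1 = 27; 27−1 = 26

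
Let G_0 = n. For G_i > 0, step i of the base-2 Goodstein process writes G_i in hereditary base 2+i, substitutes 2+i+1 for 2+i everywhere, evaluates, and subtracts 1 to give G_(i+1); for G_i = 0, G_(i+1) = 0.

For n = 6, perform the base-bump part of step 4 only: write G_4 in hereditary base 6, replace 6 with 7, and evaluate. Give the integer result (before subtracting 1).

step 0: 6 = 2^2 + 2; sub 3 for 2: 3^3 + 3; = 30; G_1 = 30−1 = 29
step 1: 29 = 3^3 + 2; sub 4 for 3: 4^4 + 2; = 258; G_2 = 258−1 = 257
step 2: 257 = 4^4 + 1; sub 5 for 4: 5^5 + 1; = 3126; G_3 = 3126−1 = 3125
step 3: 3125 = 5^5; sub 6 for 5: 6^6; = 46656; G_4 = 46656−1 = 46655

98040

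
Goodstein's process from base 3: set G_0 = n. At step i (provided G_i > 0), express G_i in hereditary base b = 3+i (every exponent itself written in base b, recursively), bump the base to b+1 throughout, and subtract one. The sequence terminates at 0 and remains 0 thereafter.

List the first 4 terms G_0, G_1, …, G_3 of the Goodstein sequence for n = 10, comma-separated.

10 —HB3→ 3^2 + 1 —bump→ 4^2 + 1 = 17 —(−1)→ 16
16 —HB4→ 4^2 —bump→ 5^2 = 25 —(−1)→ 24
24 —HB5→ 4·5 + 4 —bump→ 4·6 + 4 = 28 —(−1)→ 27

10, 16, 24, 27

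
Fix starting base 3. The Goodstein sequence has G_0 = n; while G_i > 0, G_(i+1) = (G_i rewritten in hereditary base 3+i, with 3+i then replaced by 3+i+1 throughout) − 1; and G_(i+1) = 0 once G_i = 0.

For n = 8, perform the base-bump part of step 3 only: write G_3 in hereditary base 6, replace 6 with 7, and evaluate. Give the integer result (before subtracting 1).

12

8 —HB3→ 2·3 + 2 —bump→ 2·4 + 2 = 10 —(−1)→ 9
9 —HB4→ 2·4 + 1 —bump→ 2·5 + 1 = 11 —(−1)→ 10
10 —HB5→ 2·5 —bump→ 2·6 = 12 —(−1)→ 11
11 —HB6→ 6 + 5 —bump→ 7 + 5 = 12 —(−1)→ 11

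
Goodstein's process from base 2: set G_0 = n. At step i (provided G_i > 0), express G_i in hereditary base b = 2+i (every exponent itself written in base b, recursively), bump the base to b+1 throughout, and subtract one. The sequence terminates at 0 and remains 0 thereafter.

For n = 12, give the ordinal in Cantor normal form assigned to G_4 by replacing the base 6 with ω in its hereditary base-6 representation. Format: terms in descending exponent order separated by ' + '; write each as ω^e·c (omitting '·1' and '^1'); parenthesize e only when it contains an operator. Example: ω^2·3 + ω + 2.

ω^(ω + 1) + ω^2·2 + ω + 5

step 0: 12 = 2^(2 + 1) + 2^2; sub 3 for 2: 3^(3 + 1) + 3^3; = 108; G_1 = 108−1 = 107
step 1: 107 = 3^(3 + 1) + 2·3^2 + 2·3 + 2; sub 4 for 3: 4^(4 + 1) + 2·4^2 + 2·4 + 2; = 1066; G_2 = 1066−1 = 1065
step 2: 1065 = 4^(4 + 1) + 2·4^2 + 2·4 + 1; sub 5 for 4: 5^(5 + 1) + 2·5^2 + 2·5 + 1; = 15686; G_3 = 15686−1 = 15685
step 3: 15685 = 5^(5 + 1) + 2·5^2 + 2·5; sub 6 for 5: 6^(6 + 1) + 2·6^2 + 2·6; = 280020; G_4 = 280020−1 = 280019
step 4: 280019 = 6^(6 + 1) + 2·6^2 + 6 + 5; sub 7 for 6: 7^(7 + 1) + 2·7^2 + 7 + 5; = 5764911; G_5 = 5764911−1 = 5764910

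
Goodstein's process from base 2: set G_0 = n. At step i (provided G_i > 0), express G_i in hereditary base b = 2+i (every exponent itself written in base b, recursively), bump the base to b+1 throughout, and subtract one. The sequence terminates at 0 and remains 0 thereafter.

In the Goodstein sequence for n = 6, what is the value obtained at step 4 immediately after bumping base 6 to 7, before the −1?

98040

6 —HB2→ 2^2 + 2 —bump→ 3^3 + 3 = 30 —(−1)→ 29
29 —HB3→ 3^3 + 2 —bump→ 4^4 + 2 = 258 —(−1)→ 257
257 —HB4→ 4^4 + 1 —bump→ 5^5 + 1 = 3126 —(−1)→ 3125
3125 —HB5→ 5^5 —bump→ 6^6 = 46656 —(−1)→ 46655
46655 —HB6→ 5·6^5 + 5·6^4 + 5·6^3 + 5·6^2 + 5·6 + 5 —bump→ 5·7^5 + 5·7^4 + 5·7^3 + 5·7^2 + 5·7 + 5 = 98040 —(−1)→ 98039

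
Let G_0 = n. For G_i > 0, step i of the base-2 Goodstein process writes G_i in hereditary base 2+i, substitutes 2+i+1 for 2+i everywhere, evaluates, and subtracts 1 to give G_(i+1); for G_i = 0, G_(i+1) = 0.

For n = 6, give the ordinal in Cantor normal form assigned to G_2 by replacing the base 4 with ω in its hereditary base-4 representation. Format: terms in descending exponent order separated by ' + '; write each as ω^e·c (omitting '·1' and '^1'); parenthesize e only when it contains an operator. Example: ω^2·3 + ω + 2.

ω^ω + 1

G_0 = 6. HB_2(6) = 2^2 + 2. Bump = 30. G_1 = 29.
G_1 = 29. HB_3(29) = 3^3 + 2. Bump = 258. G_2 = 257.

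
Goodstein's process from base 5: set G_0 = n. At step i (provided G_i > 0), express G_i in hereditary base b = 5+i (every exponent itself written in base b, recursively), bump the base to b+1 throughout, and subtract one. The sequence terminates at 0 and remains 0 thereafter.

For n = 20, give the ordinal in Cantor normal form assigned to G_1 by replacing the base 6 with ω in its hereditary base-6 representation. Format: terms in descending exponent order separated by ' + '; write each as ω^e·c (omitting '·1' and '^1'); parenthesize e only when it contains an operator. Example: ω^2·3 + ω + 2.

(0) 20|_5 = 4·5 ↦ 4·6|_6 = 24 ⇒ 23
(1) 23|_6 = 3·6 + 5 ↦ 3·7 + 5|_7 = 26 ⇒ 25

ω·3 + 5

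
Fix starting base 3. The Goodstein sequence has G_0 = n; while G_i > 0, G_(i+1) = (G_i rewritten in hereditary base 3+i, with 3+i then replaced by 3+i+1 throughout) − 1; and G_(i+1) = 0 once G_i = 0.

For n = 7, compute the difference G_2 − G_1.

(0) 7|_3 = 2·3 + 1 ↦ 2·4 + 1|_4 = 9 ⇒ 8
(1) 8|_4 = 2·4 ↦ 2·5|_5 = 10 ⇒ 9

1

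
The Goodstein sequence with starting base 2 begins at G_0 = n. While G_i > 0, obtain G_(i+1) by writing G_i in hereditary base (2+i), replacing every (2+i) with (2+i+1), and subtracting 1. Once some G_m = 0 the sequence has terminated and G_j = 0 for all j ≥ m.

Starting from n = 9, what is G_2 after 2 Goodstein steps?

1023

i=0: 9 = 2^(2 + 1) + 1 (b=2); 2→3: 3^(3 + 1) + 1 = 82; 82−1 = 81
i=1: 81 = 3^(3 + 1) (b=3); 3→4: 4^(4 + 1) = 1024; 1024−1 = 1023
i=2: 1023 = 3·4^4 + 3·4^3 + 3·4^2 + 3·4 + 3 (b=4); 4→5: 3·5^5 + 3·5^3 + 3·5^2 + 3·5 + 3 = 9843; 9843−1 = 9842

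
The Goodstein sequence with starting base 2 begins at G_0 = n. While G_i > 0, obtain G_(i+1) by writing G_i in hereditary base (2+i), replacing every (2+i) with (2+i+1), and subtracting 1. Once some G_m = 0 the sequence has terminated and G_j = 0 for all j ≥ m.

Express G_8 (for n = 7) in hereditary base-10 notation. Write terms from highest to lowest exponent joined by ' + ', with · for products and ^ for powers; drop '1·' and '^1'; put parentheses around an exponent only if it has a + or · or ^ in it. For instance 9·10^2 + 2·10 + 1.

step 0: 7 = 2^2 + 2 + 1; sub 3 for 2: 3^3 + 3 + 1; = 31; G_1 = 31−1 = 30
step 1: 30 = 3^3 + 3; sub 4 for 3: 4^4 + 4; = 260; G_2 = 260−1 = 259
step 2: 259 = 4^4 + 3; sub 5 for 4: 5^5 + 3; = 3128; G_3 = 3128−1 = 3127
step 3: 3127 = 5^5 + 2; sub 6 for 5: 6^6 + 2; = 46658; G_4 = 46658−1 = 46657
step 4: 46657 = 6^6 + 1; sub 7 for 6: 7^7 + 1; = 823544; G_5 = 823544−1 = 823543
step 5: 823543 = 7^7; sub 8 for 7: 8^8; = 16777216; G_6 = 16777216−1 = 16777215
step 6: 16777215 = 7·8^7 + 7·8^6 + 7·8^5 + 7·8^4 + 7·8^3 + 7·8^2 + 7·8 + 7; sub 9 for 8: 7·9^7 + 7·9^6 + 7·9^5 + 7·9^4 + 7·9^3 + 7·9^2 + 7·9 + 7; = 37665880; G_7 = 37665880−1 = 37665879
step 7: 37665879 = 7·9^7 + 7·9^6 + 7·9^5 + 7·9^4 + 7·9^3 + 7·9^2 + 7·9 + 6; sub 10 for 9: 7·10^7 + 7·10^6 + 7·10^5 + 7·10^4 + 7·10^3 + 7·10^2 + 7·10 + 6; = 77777776; G_8 = 77777776−1 = 77777775
step 8: 77777775 = 7·10^7 + 7·10^6 + 7·10^5 + 7·10^4 + 7·10^3 + 7·10^2 + 7·10 + 5; sub 11 for 10: 7·11^7 + 7·11^6 + 7·11^5 + 7·11^4 + 7·11^3 + 7·11^2 + 7·11 + 5; = 150051214; G_9 = 150051214−1 = 150051213

7·10^7 + 7·10^6 + 7·10^5 + 7·10^4 + 7·10^3 + 7·10^2 + 7·10 + 5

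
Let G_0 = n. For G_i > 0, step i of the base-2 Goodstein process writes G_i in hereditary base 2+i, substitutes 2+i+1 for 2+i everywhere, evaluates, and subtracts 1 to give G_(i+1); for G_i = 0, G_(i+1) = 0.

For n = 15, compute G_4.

[0] 15 ≡ 2^(2 + 1) + 2^2 + 2 + 1 (base 2). Lift 3: 112. −1: 111.
[1] 111 ≡ 3^(3 + 1) + 3^3 + 3 (base 3). Lift 4: 1284. −1: 1283.
[2] 1283 ≡ 4^(4 + 1) + 4^4 + 3 (base 4). Lift 5: 18753. −1: 18752.
[3] 18752 ≡ 5^(5 + 1) + 5^5 + 2 (base 5). Lift 6: 326594. −1: 326593.
[4] 326593 ≡ 6^(6 + 1) + 6^6 + 1 (base 6). Lift 7: 6588345. −1: 6588344.

326593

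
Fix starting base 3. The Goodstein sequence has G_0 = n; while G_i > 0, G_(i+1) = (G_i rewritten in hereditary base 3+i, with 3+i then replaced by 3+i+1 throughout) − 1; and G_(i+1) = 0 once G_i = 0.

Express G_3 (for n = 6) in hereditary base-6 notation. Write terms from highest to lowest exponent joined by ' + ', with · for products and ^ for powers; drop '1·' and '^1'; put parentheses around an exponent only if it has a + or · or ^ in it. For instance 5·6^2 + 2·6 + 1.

base 3: 6 = 2·3; at 4: 2·4 = 8; next = 7
base 4: 7 = 4 + 3; at 5: 5 + 3 = 8; next = 7
base 5: 7 = 5 + 2; at 6: 6 + 2 = 8; next = 7
base 6: 7 = 6 + 1; at 7: 7 + 1 = 8; next = 7

6 + 1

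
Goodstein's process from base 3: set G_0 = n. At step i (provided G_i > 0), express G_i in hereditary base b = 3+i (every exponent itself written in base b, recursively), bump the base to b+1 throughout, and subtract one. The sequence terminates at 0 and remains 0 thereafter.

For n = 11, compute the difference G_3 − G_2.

10

11 —HB3→ 3^2 + 2 —bump→ 4^2 + 2 = 18 —(−1)→ 17
17 —HB4→ 4^2 + 1 —bump→ 5^2 + 1 = 26 —(−1)→ 25
25 —HB5→ 5^2 —bump→ 6^2 = 36 —(−1)→ 35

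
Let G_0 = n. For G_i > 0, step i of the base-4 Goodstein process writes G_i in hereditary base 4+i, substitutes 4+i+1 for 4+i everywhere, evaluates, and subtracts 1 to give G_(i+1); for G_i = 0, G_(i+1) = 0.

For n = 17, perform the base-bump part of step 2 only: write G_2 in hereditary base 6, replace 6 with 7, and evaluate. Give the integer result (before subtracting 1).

(0) 17|_4 = 4^2 + 1 ↦ 5^2 + 1|_5 = 26 ⇒ 25
(1) 25|_5 = 5^2 ↦ 6^2|_6 = 36 ⇒ 35
(2) 35|_6 = 5·6 + 5 ↦ 5·7 + 5|_7 = 40 ⇒ 39

40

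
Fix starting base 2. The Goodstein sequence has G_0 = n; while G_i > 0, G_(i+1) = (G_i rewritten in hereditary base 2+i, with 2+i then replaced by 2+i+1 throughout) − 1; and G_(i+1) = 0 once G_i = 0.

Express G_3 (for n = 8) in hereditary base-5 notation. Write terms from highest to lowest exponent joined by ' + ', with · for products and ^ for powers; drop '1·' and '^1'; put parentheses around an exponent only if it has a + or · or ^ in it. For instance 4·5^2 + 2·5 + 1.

2·5^5 + 2·5^2 + 2·5

i=0: 8 = 2^(2 + 1) (b=2); 2→3: 3^(3 + 1) = 81; 81−1 = 80
i=1: 80 = 2·3^3 + 2·3^2 + 2·3 + 2 (b=3); 3→4: 2·4^4 + 2·4^2 + 2·4 + 2 = 554; 554−1 = 553
i=2: 553 = 2·4^4 + 2·4^2 + 2·4 + 1 (b=4); 4→5: 2·5^5 + 2·5^2 + 2·5 + 1 = 6311; 6311−1 = 6310
i=3: 6310 = 2·5^5 + 2·5^2 + 2·5 (b=5); 5→6: 2·6^6 + 2·6^2 + 2·6 = 93396; 93396−1 = 93395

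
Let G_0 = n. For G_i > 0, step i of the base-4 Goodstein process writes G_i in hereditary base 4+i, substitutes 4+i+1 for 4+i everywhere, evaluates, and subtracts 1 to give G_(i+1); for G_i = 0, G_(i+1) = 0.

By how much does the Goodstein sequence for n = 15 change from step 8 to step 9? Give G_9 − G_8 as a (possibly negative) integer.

1

G_0=15  [base 4] 3·4 + 3  →[4↦5]→  3·5 + 3 = 18  −1 ⇒ G_1=17
G_1=17  [base 5] 3·5 + 2  →[5↦6]→  3·6 + 2 = 20  −1 ⇒ G_2=19
G_2=19  [base 6] 3·6 + 1  →[6↦7]→  3·7 + 1 = 22  −1 ⇒ G_3=21
G_3=21  [base 7] 3·7  →[7↦8]→  3·8 = 24  −1 ⇒ G_4=23
G_4=23  [base 8] 2·8 + 7  →[8↦9]→  2·9 + 7 = 25  −1 ⇒ G_5=24
G_5=24  [base 9] 2·9 + 6  →[9↦10]→  2·10 + 6 = 26  −1 ⇒ G_6=25
G_6=25  [base 10] 2·10 + 5  →[10↦11]→  2·11 + 5 = 27  −1 ⇒ G_7=26
G_7=26  [base 11] 2·11 + 4  →[11↦12]→  2·12 + 4 = 28  −1 ⇒ G_8=27
G_8=27  [base 12] 2·12 + 3  →[12↦13]→  2·13 + 3 = 29  −1 ⇒ G_9=28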